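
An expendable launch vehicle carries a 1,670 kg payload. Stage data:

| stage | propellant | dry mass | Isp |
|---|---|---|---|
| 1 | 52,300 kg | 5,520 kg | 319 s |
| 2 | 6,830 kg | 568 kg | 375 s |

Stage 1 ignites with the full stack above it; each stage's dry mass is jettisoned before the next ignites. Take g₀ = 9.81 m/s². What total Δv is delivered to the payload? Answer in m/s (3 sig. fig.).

Δv ≈ 9910 m/s

Ignition mass of stage 1 = 52,300+5,520 + 6,830+568 + 1,670 = 66,888 kg.
Stage 1: m₀ = 66,888 kg, m_f = 66,888 − 52,300 = 14,588 kg; Δv = 319×9.81×ln(4.585) = 3129.4×1.5228 ≈ 4765 m/s.
Stage 2: m₀ = 9,068 kg, m_f = 9,068 − 6,830 = 2,238 kg; Δv = 375×9.81×ln(4.052) = 3678.8×1.3992 ≈ 5147 m/s.
Total Δv = 4765 + 5147 = 9912 m/s.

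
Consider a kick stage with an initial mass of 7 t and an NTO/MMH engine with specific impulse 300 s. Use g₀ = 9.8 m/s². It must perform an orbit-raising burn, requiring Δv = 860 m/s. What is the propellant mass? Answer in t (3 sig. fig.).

propellant mass ≈ 1.78 t

v_e = Isp · g₀ = 300 × 9.8 = 2940.0 m/s.
m₀/m_f = exp(Δv / v_e) = exp(860 / 2940.0) = exp(0.2925) = 1.3398.
m_f = 7 / 1.3398 = 5.22466 t, so propellant = m₀ − m_f = 7 − 5.22466 = 1.77534 t.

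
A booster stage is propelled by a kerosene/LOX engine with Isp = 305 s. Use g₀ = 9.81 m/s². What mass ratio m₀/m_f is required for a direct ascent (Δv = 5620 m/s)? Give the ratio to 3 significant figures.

mass ratio ≈ 6.54

v_e = Isp · g₀ = 305 × 9.81 = 2992.1 m/s.
m₀/m_f = exp(Δv / v_e) = exp(5620 / 2992.1) = exp(1.8783) = 6.5424.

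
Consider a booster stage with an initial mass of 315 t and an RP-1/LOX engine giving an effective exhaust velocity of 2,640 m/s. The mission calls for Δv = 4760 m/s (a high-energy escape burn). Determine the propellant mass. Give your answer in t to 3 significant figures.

Rocket equation: m₀/m_f = exp(Δv / v_e) = exp(4760 / 2640.0) = exp(1.8030) = 6.0680.
m_f = 315 / 6.0680 = 51.9117 t, so propellant = m₀ − m_f = 315 − 51.9117 = 263.0883 t.

propellant mass ≈ 263 t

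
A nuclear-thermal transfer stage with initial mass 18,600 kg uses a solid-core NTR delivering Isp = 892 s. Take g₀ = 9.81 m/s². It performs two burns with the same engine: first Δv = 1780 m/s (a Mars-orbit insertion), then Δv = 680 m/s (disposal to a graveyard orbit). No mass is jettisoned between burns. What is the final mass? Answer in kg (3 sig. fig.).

v_e = Isp · g₀ = 892 × 9.81 = 8750.5 m/s.
After the first burn: m = 18600 × exp(−1780/8750.5) = 18600 × 0.81594 = 15,176.5 kg.
After the second burn: m = 15,176.5 × exp(−680/8750.5) = 15,176.5 × 0.92523 = 14,041.8 kg.

final mass ≈ 14000 kg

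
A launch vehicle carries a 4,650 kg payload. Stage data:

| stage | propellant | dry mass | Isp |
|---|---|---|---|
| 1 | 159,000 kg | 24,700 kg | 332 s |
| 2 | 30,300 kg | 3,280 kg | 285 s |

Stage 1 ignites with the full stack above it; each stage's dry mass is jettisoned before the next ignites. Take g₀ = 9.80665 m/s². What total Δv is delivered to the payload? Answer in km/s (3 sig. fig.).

Δv ≈ 8.50 km/s

Ignition mass of stage 1 = 159,000+24,700 + 30,300+3,280 + 4,650 = 221,930 kg.
Stage 1: m₀ = 221,930 kg, m_f = 221,930 − 159,000 = 62,930 kg; Δv = 332×9.80665×ln(3.527) = 3255.8×1.2603 ≈ 4103 m/s.
Stage 2: m₀ = 38,230 kg, m_f = 38,230 − 30,300 = 7,930 kg; Δv = 285×9.80665×ln(4.821) = 2794.9×1.5730 ≈ 4396 m/s.
Total Δv = 4103 + 4396 = 8499 m/s.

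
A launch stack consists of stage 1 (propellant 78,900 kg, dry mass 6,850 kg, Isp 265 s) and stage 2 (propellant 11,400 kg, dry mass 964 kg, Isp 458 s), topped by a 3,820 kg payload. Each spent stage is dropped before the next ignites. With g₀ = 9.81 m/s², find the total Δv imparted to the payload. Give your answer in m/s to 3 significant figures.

Δv ≈ 9340 m/s

Ignition mass of stage 1 = 78,900+6,850 + 11,400+964 + 3,820 = 101,934 kg.
Stage 1: m₀ = 101,934 kg, m_f = 101,934 − 78,900 = 23,034 kg; Δv = 265×9.81×ln(4.425) = 2599.7×1.4874 ≈ 3867 m/s.
Stage 2: m₀ = 16,184 kg, m_f = 16,184 − 11,400 = 4,784 kg; Δv = 458×9.81×ln(3.383) = 4493.0×1.2187 ≈ 5476 m/s.
Total Δv = 3867 + 5476 = 9343 m/s.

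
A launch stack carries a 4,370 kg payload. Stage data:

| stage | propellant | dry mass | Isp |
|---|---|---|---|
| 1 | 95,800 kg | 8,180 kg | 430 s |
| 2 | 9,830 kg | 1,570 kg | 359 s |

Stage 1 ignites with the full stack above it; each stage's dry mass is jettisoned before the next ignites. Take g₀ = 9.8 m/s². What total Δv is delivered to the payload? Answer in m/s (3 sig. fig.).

Δv ≈ 10200 m/s

Ignition mass of stage 1 = 95,800+8,180 + 9,830+1,570 + 4,370 = 119,750 kg.
Stage 1: m₀ = 119,750 kg, m_f = 119,750 − 95,800 = 23,950 kg; Δv = 430×9.8×ln(5) = 4214.0×1.6094 ≈ 6782 m/s.
Stage 2: m₀ = 15,770 kg, m_f = 15,770 − 9,830 = 5,940 kg; Δv = 359×9.8×ln(2.655) = 3518.2×0.9764 ≈ 3435 m/s.
Total Δv = 6782 + 3435 = 10217 m/s.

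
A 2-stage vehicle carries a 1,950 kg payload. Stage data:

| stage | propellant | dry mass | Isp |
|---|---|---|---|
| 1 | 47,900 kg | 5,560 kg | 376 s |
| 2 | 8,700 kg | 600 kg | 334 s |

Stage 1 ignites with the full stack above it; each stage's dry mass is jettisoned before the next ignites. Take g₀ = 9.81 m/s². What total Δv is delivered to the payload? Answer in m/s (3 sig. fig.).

Ignition mass of stage 1 = 47,900+5,560 + 8,700+600 + 1,950 = 64,710 kg.
Stage 1: m₀ = 64,710 kg, m_f = 64,710 − 47,900 = 16,810 kg; Δv = 376×9.81×ln(3.849) = 3688.6×1.3479 ≈ 4972 m/s.
Stage 2: m₀ = 11,250 kg, m_f = 11,250 − 8,700 = 2,550 kg; Δv = 334×9.81×ln(4.412) = 3276.5×1.4843 ≈ 4863 m/s.
Total Δv = 4972 + 4863 = 9835 m/s.

Δv ≈ 9840 m/s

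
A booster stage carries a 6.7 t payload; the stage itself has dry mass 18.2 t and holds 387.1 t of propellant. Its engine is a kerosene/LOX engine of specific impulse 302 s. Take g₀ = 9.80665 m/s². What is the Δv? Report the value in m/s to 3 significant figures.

v_e = Isp · g₀ = 302 × 9.80665 = 2961.6 m/s.
m₀ = payload + dry + propellant = 6.7 + 18.2 + 387.1 = 412 t.
m_f = payload + dry = 6.7 + 18.2 = 24.9 t.
By the Tsiolkovsky rocket equation, Δv = v_e · ln(m₀/m_f) = 2961.6 × ln(16.55) = 2961.6 × 2.8062 ≈ 8310.7 m/s.

Δv ≈ 8310 m/s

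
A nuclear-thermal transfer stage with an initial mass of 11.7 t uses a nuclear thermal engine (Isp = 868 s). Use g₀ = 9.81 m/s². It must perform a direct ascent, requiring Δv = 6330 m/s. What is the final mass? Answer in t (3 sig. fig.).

v_e = Isp · g₀ = 868 × 9.81 = 8515.1 m/s.
m₀/m_f = exp(Δv / v_e) = exp(6330 / 8515.1) = exp(0.7434) = 2.1030.
m_f = m₀ / 2.1030 = 11.7 / 2.1030 = 5.56348 t.

final mass ≈ 5.56 t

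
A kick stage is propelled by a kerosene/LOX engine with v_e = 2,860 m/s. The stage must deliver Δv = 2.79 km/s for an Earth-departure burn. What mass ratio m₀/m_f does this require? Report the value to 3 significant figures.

By the Tsiolkovsky rocket equation, m₀/m_f = exp(Δv / v_e) = exp(2790 / 2860.0) = exp(0.9755) = 2.6526.

mass ratio ≈ 2.65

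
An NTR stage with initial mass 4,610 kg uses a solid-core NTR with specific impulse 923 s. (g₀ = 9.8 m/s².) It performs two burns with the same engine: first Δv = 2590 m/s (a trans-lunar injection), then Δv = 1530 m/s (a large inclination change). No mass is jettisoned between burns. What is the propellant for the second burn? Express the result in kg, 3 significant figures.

propellant for the second burn ≈ 539 kg

v_e = Isp · g₀ = 923 × 9.8 = 9045.4 m/s.
After the first burn: m = 4610 × exp(−2590/9045.4) = 4610 × 0.75101 = 3,462.16 kg.
After the second burn: m = 3,462.16 × exp(−1530/9045.4) = 3,462.16 × 0.84438 = 2,923.38 kg.
Second-burn propellant = 3,462.16 − 2,923.38 = 538.78 kg.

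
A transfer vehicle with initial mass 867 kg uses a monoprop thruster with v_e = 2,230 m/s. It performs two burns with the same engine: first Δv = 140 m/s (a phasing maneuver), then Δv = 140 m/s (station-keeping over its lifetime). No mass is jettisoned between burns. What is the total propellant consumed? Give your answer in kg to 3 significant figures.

After the first burn: m = 867 × exp(−140/2230.0) = 867 × 0.93915 = 814.243 kg.
After the second burn: m = 814.243 × exp(−140/2230.0) = 814.243 × 0.93915 = 764.696 kg.
Total propellant = m₀ − m_final = 867 − 764.696 = 102.304 kg.

total propellant consumed ≈ 102 kg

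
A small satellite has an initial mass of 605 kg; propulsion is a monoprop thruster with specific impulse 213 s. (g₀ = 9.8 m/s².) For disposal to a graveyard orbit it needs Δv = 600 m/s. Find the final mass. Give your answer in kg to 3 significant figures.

final mass ≈ 454 kg

v_e = Isp · g₀ = 213 × 9.8 = 2087.4 m/s.
Using Δv = v_e ln(m₀/m_f): m₀/m_f = exp(Δv / v_e) = exp(600 / 2087.4) = exp(0.2874) = 1.3330.
m_f = m₀ / 1.3330 = 605 / 1.3330 = 453.863 kg.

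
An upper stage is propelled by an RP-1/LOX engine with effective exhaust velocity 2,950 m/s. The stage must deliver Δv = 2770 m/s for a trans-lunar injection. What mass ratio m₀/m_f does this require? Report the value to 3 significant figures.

mass ratio ≈ 2.56

Using Δv = v_e ln(m₀/m_f): m₀/m_f = exp(Δv / v_e) = exp(2770 / 2950.0) = exp(0.9390) = 2.5574.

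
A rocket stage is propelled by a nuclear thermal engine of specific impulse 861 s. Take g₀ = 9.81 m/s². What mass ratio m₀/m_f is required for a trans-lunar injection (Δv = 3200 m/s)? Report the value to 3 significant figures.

v_e = Isp · g₀ = 861 × 9.81 = 8446.4 m/s.
m₀/m_f = exp(Δv / v_e) = exp(3200 / 8446.4) = exp(0.3789) = 1.4606.

mass ratio ≈ 1.46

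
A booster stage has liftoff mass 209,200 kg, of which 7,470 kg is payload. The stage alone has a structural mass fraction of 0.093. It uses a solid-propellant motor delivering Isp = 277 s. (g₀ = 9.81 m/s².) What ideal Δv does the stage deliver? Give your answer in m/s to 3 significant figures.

Stage wet mass = m₀ − payload = 209,200 − 7,470 = 201,730 kg.
Stage dry mass = ε × stage wet mass = 0.093 × 201,730 = 18,760.9 kg.
Burnout mass m_f = stage dry + payload = 18,760.9 + 7,470 = 26,230.9 kg.
v_e = Isp · g₀ = 277 × 9.81 = 2717.4 m/s.
Rocket equation: Δv = v_e · ln(209,200/26,230.9) = 2717.4 × ln(7.975) = 2717.4 × 2.0764 ≈ 5642 m/s.

Δv ≈ 5640 m/s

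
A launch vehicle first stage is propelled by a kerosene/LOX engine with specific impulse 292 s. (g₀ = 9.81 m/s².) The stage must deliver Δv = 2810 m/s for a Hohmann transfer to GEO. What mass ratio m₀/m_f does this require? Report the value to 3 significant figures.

mass ratio ≈ 2.67

v_e = Isp · g₀ = 292 × 9.81 = 2864.5 m/s.
m₀/m_f = exp(Δv / v_e) = exp(2810 / 2864.5) = exp(0.9810) = 2.6670.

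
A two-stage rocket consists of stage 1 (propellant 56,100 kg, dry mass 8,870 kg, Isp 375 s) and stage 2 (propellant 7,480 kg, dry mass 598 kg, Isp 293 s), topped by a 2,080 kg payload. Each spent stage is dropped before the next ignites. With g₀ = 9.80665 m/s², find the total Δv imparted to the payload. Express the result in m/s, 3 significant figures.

Ignition mass of stage 1 = 56,100+8,870 + 7,480+598 + 2,080 = 75,128 kg.
Stage 1: m₀ = 75,128 kg, m_f = 75,128 − 56,100 = 19,028 kg; Δv = 375×9.80665×ln(3.948) = 3677.5×1.3733 ≈ 5050 m/s.
Stage 2: m₀ = 10,158 kg, m_f = 10,158 − 7,480 = 2,678 kg; Δv = 293×9.80665×ln(3.793) = 2873.3×1.3332 ≈ 3831 m/s.
Total Δv = 5050 + 3831 = 8881 m/s.

Δv ≈ 8880 m/s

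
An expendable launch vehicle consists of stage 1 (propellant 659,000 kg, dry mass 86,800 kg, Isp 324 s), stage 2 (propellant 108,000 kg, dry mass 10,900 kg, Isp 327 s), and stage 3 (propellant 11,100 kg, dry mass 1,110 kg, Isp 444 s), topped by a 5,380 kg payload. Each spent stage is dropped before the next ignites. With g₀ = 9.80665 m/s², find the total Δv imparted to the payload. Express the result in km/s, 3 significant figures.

Ignition mass of stage 1 = 659,000+86,800 + 108,000+10,900 + 11,100+1,110 + 5,380 = 882,290 kg.
Stage 1: m₀ = 882,290 kg, m_f = 882,290 − 659,000 = 223,290 kg; Δv = 324×9.80665×ln(3.951) = 3177.4×1.3740 ≈ 4366 m/s.
Stage 2: m₀ = 136,490 kg, m_f = 136,490 − 108,000 = 28,490 kg; Δv = 327×9.80665×ln(4.791) = 3206.8×1.5667 ≈ 5024 m/s.
Stage 3: m₀ = 17,590 kg, m_f = 17,590 − 11,100 = 6,490 kg; Δv = 444×9.80665×ln(2.71) = 4354.2×0.9971 ≈ 4341 m/s.
Total Δv = 4366 + 5024 + 4341 = 13731 m/s.

Δv ≈ 13.7 km/s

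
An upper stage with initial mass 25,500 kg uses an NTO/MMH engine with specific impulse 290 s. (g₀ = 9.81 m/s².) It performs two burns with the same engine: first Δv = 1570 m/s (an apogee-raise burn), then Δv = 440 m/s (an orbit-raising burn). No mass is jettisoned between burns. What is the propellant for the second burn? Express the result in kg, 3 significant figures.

v_e = Isp · g₀ = 290 × 9.81 = 2844.9 m/s.
After the first burn: m = 25500 × exp(−1570/2844.9) = 25500 × 0.57587 = 14,684.7 kg.
After the second burn: m = 14,684.7 × exp(−440/2844.9) = 14,684.7 × 0.85670 = 12,580.4 kg.
Second-burn propellant = 14,684.7 − 12,580.4 = 2,104.3 kg.

propellant for the second burn ≈ 2100 kg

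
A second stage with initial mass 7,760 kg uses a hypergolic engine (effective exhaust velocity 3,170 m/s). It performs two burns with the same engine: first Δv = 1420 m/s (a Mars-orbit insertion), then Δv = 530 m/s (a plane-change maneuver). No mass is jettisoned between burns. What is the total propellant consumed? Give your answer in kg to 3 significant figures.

total propellant consumed ≈ 3570 kg

After the first burn: m = 7760 × exp(−1420/3170.0) = 7760 × 0.63894 = 4,958.17 kg.
After the second burn: m = 4,958.17 × exp(−530/3170.0) = 4,958.17 × 0.84604 = 4,194.81 kg.
Total propellant = m₀ − m_final = 7760 − 4,194.81 = 3,565.19 kg.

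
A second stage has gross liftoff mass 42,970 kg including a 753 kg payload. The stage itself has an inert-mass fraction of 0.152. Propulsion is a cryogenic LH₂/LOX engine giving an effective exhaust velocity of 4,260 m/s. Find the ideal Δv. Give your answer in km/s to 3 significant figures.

Stage wet mass = m₀ − payload = 42,970 − 753 = 42,217 kg.
Stage dry mass = ε × stage wet mass = 0.152 × 42,217 = 6,416.98 kg.
Burnout mass m_f = stage dry + payload = 6,416.98 + 753 = 7,169.98 kg.
Δv = v_e · ln(42,970/7,169.98) = 4260.0 × ln(5.993) = 4260.0 × 1.7906 ≈ 7628 m/s.

Δv ≈ 7.63 km/s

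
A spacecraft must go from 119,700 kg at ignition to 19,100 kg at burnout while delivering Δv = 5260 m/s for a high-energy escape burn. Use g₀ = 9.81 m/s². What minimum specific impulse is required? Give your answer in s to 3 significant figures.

Isp ≈ 292 s

ln(m₀/m_f) = ln(119700/19100) = ln(6.267) = 1.8353.
From the ideal rocket equation, v_e = Δv / ln(m₀/m_f) = 5260 / 1.8353 = 2866.0 m/s.
Isp = v_e / g₀ = 2866.0 / 9.81 = 292.2 s.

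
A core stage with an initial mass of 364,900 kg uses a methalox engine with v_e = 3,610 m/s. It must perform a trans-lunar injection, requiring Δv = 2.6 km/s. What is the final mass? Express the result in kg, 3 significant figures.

Rocket equation: m₀/m_f = exp(Δv / v_e) = exp(2600 / 3610.0) = exp(0.7202) = 2.0549.
m_f = m₀ / 2.0549 = 364,900 / 2.0549 = 177,576 kg.

final mass ≈ 178000 kg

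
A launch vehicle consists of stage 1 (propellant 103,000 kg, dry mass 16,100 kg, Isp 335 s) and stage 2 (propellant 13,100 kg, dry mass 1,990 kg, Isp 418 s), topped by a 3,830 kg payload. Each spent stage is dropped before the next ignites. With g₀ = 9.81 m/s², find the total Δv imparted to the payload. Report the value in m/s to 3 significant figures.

Δv ≈ 9340 m/s

Ignition mass of stage 1 = 103,000+16,100 + 13,100+1,990 + 3,830 = 138,020 kg.
Stage 1: m₀ = 138,020 kg, m_f = 138,020 − 103,000 = 35,020 kg; Δv = 335×9.81×ln(3.941) = 3286.4×1.3715 ≈ 4507 m/s.
Stage 2: m₀ = 18,920 kg, m_f = 18,920 − 13,100 = 5,820 kg; Δv = 418×9.81×ln(3.251) = 4100.6×1.1789 ≈ 4834 m/s.
Total Δv = 4507 + 4834 = 9341 m/s.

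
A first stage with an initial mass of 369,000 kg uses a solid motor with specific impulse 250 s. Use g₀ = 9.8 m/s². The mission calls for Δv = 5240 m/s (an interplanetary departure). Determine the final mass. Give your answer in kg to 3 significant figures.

final mass ≈ 43500 kg

v_e = Isp · g₀ = 250 × 9.8 = 2450.0 m/s.
m₀/m_f = exp(Δv / v_e) = exp(5240 / 2450.0) = exp(2.1388) = 8.4890.
m_f = m₀ / 8.4890 = 369,000 / 8.4890 = 43,468 kg.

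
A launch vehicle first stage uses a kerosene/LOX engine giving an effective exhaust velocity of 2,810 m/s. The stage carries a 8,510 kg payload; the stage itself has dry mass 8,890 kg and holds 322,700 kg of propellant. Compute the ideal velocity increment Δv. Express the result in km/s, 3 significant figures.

Δv ≈ 8.35 km/s

m₀ = payload + dry + propellant = 8,510 + 8,890 + 322,700 = 340,100 kg.
m_f = payload + dry = 8,510 + 8,890 = 17,400 kg.
By the Tsiolkovsky rocket equation, Δv = v_e · ln(m₀/m_f) = 2810.0 × ln(19.55) = 2810.0 × 2.9728 ≈ 8353.5 m/s.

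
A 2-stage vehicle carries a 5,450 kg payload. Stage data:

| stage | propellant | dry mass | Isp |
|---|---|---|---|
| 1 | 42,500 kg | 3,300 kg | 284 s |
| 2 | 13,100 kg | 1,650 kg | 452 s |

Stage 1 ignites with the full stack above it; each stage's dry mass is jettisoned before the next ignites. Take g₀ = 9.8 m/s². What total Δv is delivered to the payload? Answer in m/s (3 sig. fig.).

Ignition mass of stage 1 = 42,500+3,300 + 13,100+1,650 + 5,450 = 66,000 kg.
Stage 1: m₀ = 66,000 kg, m_f = 66,000 − 42,500 = 23,500 kg; Δv = 284×9.8×ln(2.809) = 2783.2×1.0327 ≈ 2874 m/s.
Stage 2: m₀ = 20,200 kg, m_f = 20,200 − 13,100 = 7,100 kg; Δv = 452×9.8×ln(2.845) = 4429.6×1.0456 ≈ 4632 m/s.
Total Δv = 2874 + 4632 = 7506 m/s.

Δv ≈ 7510 m/s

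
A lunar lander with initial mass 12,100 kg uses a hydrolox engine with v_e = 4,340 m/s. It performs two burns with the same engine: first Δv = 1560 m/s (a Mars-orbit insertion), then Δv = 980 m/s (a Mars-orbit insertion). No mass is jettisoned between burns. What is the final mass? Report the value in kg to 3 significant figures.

final mass ≈ 6740 kg

After the first burn: m = 12100 × exp(−1560/4340.0) = 12100 × 0.69806 = 8,446.53 kg.
After the second burn: m = 8,446.53 × exp(−980/4340.0) = 8,446.53 × 0.79787 = 6,739.23 kg.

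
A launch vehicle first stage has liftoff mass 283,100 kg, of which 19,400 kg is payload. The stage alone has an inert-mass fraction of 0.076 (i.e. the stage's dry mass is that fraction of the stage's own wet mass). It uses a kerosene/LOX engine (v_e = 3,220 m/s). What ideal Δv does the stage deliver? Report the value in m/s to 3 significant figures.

Stage wet mass = m₀ − payload = 283,100 − 19,400 = 263,700 kg.
Stage dry mass = ε × stage wet mass = 0.076 × 263,700 = 20,041.2 kg.
Burnout mass m_f = stage dry + payload = 20,041.2 + 19,400 = 39,441.2 kg.
From the ideal rocket equation, Δv = v_e · ln(283,100/39,441.2) = 3220.0 × ln(7.178) = 3220.0 × 1.9710 ≈ 6347 m/s.

Δv ≈ 6350 m/s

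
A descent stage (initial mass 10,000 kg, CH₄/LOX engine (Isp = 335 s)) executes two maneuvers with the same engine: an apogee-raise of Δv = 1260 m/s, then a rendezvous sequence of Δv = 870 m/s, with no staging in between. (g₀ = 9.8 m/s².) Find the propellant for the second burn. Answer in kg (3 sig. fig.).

v_e = Isp · g₀ = 335 × 9.8 = 3283.0 m/s.
After the first burn: m = 10000 × exp(−1260/3283.0) = 10000 × 0.68127 = 6,812.7 kg.
After the second burn: m = 6,812.7 × exp(−870/3283.0) = 6,812.7 × 0.76720 = 5,226.7 kg.
Second-burn propellant = 6,812.7 − 5,226.7 = 1,586 kg.

propellant for the second burn ≈ 1590 kg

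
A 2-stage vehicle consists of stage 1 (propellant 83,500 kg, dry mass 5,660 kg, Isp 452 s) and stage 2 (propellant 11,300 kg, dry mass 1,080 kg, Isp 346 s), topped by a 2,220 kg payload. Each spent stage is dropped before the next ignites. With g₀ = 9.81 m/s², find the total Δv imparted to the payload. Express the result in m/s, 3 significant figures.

Δv ≈ 12300 m/s

Ignition mass of stage 1 = 83,500+5,660 + 11,300+1,080 + 2,220 = 103,760 kg.
Stage 1: m₀ = 103,760 kg, m_f = 103,760 − 83,500 = 20,260 kg; Δv = 452×9.81×ln(5.121) = 4434.1×1.6334 ≈ 7243 m/s.
Stage 2: m₀ = 14,600 kg, m_f = 14,600 − 11,300 = 3,300 kg; Δv = 346×9.81×ln(4.424) = 3394.3×1.4871 ≈ 5048 m/s.
Total Δv = 7243 + 5048 = 12291 m/s.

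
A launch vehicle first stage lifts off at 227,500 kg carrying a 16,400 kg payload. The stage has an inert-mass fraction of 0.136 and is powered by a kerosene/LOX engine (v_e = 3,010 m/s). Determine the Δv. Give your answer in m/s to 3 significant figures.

Δv ≈ 4870 m/s

Stage wet mass = m₀ − payload = 227,500 − 16,400 = 211,100 kg.
Stage dry mass = ε × stage wet mass = 0.136 × 211,100 = 28,709.6 kg.
Burnout mass m_f = stage dry + payload = 28,709.6 + 16,400 = 45,109.6 kg.
Δv = v_e · ln(227,500/45,109.6) = 3010.0 × ln(5.043) = 3010.0 × 1.6181 ≈ 4870 m/s.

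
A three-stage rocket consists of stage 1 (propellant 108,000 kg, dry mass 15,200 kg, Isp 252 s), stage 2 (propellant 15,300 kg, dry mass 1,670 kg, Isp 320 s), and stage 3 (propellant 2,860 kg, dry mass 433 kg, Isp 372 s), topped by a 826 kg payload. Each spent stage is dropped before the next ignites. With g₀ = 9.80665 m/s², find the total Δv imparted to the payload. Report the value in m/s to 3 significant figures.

Ignition mass of stage 1 = 108,000+15,200 + 15,300+1,670 + 2,860+433 + 826 = 144,289 kg.
Stage 1: m₀ = 144,289 kg, m_f = 144,289 − 108,000 = 36,289 kg; Δv = 252×9.80665×ln(3.976) = 2471.3×1.3803 ≈ 3411 m/s.
Stage 2: m₀ = 21,089 kg, m_f = 21,089 − 15,300 = 5,789 kg; Δv = 320×9.80665×ln(3.643) = 3138.1×1.2928 ≈ 4057 m/s.
Stage 3: m₀ = 4,119 kg, m_f = 4,119 − 2,860 = 1,259 kg; Δv = 372×9.80665×ln(3.272) = 3648.1×1.1853 ≈ 4324 m/s.
Total Δv = 3411 + 4057 + 4324 = 11792 m/s.

Δv ≈ 11800 m/s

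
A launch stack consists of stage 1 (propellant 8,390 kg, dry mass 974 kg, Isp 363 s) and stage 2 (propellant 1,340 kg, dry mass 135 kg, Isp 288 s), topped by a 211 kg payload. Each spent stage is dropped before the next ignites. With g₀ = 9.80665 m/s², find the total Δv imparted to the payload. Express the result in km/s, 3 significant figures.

Ignition mass of stage 1 = 8,390+974 + 1,340+135 + 211 = 11,050 kg.
Stage 1: m₀ = 11,050 kg, m_f = 11,050 − 8,390 = 2,660 kg; Δv = 363×9.80665×ln(4.154) = 3559.8×1.4241 ≈ 5070 m/s.
Stage 2: m₀ = 1,686 kg, m_f = 1,686 − 1,340 = 346 kg; Δv = 288×9.80665×ln(4.873) = 2824.3×1.5837 ≈ 4473 m/s.
Total Δv = 5070 + 4473 = 9543 m/s.

Δv ≈ 9.54 km/s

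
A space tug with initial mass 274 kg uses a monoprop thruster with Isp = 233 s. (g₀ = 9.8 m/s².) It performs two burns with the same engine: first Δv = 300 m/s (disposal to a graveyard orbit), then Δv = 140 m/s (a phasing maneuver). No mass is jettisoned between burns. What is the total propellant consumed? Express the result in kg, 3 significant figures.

v_e = Isp · g₀ = 233 × 9.8 = 2283.4 m/s.
After the first burn: m = 274 × exp(−300/2283.4) = 274 × 0.87688 = 240.265 kg.
After the second burn: m = 240.265 × exp(−140/2283.4) = 240.265 × 0.94053 = 225.976 kg.
Total propellant = m₀ − m_final = 274 − 225.976 = 48.024 kg.

total propellant consumed ≈ 48.0 kg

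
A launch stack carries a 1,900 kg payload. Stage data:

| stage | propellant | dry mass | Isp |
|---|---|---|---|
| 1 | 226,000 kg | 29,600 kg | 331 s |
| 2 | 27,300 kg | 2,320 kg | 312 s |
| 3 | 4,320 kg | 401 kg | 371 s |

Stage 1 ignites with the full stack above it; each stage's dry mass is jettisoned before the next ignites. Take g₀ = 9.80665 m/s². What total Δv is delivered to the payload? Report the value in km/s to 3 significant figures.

Δv ≈ 13.0 km/s

Ignition mass of stage 1 = 226,000+29,600 + 27,300+2,320 + 4,320+401 + 1,900 = 291,841 kg.
Stage 1: m₀ = 291,841 kg, m_f = 291,841 − 226,000 = 65,841 kg; Δv = 331×9.80665×ln(4.433) = 3246.0×1.4890 ≈ 4833 m/s.
Stage 2: m₀ = 36,241 kg, m_f = 36,241 − 27,300 = 8,941 kg; Δv = 312×9.80665×ln(4.053) = 3059.7×1.3995 ≈ 4282 m/s.
Stage 3: m₀ = 6,621 kg, m_f = 6,621 − 4,320 = 2,301 kg; Δv = 371×9.80665×ln(2.877) = 3638.3×1.0569 ≈ 3845 m/s.
Total Δv = 4833 + 4282 + 3845 = 12960 m/s.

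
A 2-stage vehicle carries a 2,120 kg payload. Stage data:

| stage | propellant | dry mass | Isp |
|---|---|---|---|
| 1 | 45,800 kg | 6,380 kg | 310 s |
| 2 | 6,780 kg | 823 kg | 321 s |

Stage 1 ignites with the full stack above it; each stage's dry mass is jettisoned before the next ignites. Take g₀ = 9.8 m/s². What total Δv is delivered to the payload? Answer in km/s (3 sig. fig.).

Ignition mass of stage 1 = 45,800+6,380 + 6,780+823 + 2,120 = 61,903 kg.
Stage 1: m₀ = 61,903 kg, m_f = 61,903 − 45,800 = 16,103 kg; Δv = 310×9.8×ln(3.844) = 3038.0×1.3466 ≈ 4091 m/s.
Stage 2: m₀ = 9,723 kg, m_f = 9,723 − 6,780 = 2,943 kg; Δv = 321×9.8×ln(3.304) = 3145.8×1.1951 ≈ 3759 m/s.
Total Δv = 4091 + 3759 = 7850 m/s.

Δv ≈ 7.85 km/s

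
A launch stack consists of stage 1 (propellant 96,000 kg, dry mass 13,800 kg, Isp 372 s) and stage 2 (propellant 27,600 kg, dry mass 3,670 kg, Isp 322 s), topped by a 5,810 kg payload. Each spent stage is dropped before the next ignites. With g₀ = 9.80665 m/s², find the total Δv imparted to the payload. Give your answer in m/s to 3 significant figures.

Ignition mass of stage 1 = 96,000+13,800 + 27,600+3,670 + 5,810 = 146,880 kg.
Stage 1: m₀ = 146,880 kg, m_f = 146,880 − 96,000 = 50,880 kg; Δv = 372×9.80665×ln(2.887) = 3648.1×1.0601 ≈ 3867 m/s.
Stage 2: m₀ = 37,080 kg, m_f = 37,080 − 27,600 = 9,480 kg; Δv = 322×9.80665×ln(3.911) = 3157.7×1.3639 ≈ 4307 m/s.
Total Δv = 3867 + 4307 = 8174 m/s.

Δv ≈ 8170 m/s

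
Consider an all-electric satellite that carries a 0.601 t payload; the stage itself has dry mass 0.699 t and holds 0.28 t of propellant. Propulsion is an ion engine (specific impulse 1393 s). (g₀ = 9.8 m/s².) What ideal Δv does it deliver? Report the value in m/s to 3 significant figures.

v_e = Isp · g₀ = 1393 × 9.8 = 13651.4 m/s.
m₀ = payload + dry + propellant = 0.601 + 0.699 + 0.28 = 1.58 t.
m_f = payload + dry = 0.601 + 0.699 = 1.3 t.
Δv = v_e · ln(m₀/m_f) = 13651.4 × ln(1.215) = 13651.4 × 0.1951 ≈ 2662.9 m/s.

Δv ≈ 2660 m/s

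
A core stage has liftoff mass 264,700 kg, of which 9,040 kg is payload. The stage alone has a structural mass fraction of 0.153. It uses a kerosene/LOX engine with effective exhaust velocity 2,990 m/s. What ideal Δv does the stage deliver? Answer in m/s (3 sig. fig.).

Stage wet mass = m₀ − payload = 264,700 − 9,040 = 255,660 kg.
Stage dry mass = ε × stage wet mass = 0.153 × 255,660 = 39,116 kg.
Burnout mass m_f = stage dry + payload = 39,116 + 9,040 = 48,156 kg.
By the Tsiolkovsky rocket equation, Δv = v_e · ln(264,700/48,156) = 2990.0 × ln(5.497) = 2990.0 × 1.7042 ≈ 5095 m/s.

Δv ≈ 5100 m/s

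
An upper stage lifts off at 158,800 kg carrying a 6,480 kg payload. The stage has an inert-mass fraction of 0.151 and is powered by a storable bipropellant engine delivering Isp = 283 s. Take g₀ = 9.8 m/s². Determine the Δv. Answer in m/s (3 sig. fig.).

Δv ≈ 4670 m/s

Stage wet mass = m₀ − payload = 158,800 − 6,480 = 152,320 kg.
Stage dry mass = ε × stage wet mass = 0.151 × 152,320 = 23,000.3 kg.
Burnout mass m_f = stage dry + payload = 23,000.3 + 6,480 = 29,480.3 kg.
v_e = Isp · g₀ = 283 × 9.8 = 2773.4 m/s.
Using Δv = v_e ln(m₀/m_f): Δv = v_e · ln(158,800/29,480.3) = 2773.4 × ln(5.387) = 2773.4 × 1.6839 ≈ 4670 m/s.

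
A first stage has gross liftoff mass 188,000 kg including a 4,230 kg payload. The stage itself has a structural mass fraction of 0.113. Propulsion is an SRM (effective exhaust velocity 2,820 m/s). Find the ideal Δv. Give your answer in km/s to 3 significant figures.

Δv ≈ 5.69 km/s

Stage wet mass = m₀ − payload = 188,000 − 4,230 = 183,770 kg.
Stage dry mass = ε × stage wet mass = 0.113 × 183,770 = 20,766 kg.
Burnout mass m_f = stage dry + payload = 20,766 + 4,230 = 24,996 kg.
Using Δv = v_e ln(m₀/m_f): Δv = v_e · ln(188,000/24,996) = 2820.0 × ln(7.521) = 2820.0 × 2.0177 ≈ 5690 m/s.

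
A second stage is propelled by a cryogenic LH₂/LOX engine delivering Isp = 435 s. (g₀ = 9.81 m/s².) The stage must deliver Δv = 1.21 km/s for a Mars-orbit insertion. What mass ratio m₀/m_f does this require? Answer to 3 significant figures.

v_e = Isp · g₀ = 435 × 9.81 = 4267.4 m/s.
Using Δv = v_e ln(m₀/m_f): m₀/m_f = exp(Δv / v_e) = exp(1210 / 4267.4) = exp(0.2835) = 1.3278.

mass ratio ≈ 1.33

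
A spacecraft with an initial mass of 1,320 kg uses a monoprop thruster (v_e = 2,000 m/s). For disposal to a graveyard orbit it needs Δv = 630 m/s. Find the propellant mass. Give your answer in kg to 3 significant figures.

m₀/m_f = exp(Δv / v_e) = exp(630 / 2000.0) = exp(0.3150) = 1.3703.
m_f = 1,320 / 1.3703 = 963.293 kg, so propellant = m₀ − m_f = 1,320 − 963.293 = 356.707 kg.

propellant mass ≈ 357 kg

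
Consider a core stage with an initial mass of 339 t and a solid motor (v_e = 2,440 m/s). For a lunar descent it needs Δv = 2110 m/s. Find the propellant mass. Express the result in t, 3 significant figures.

propellant mass ≈ 196 t

m₀/m_f = exp(Δv / v_e) = exp(2110 / 2440.0) = exp(0.8648) = 2.3744.
m_f = 339 / 2.3744 = 142.773 t, so propellant = m₀ − m_f = 339 − 142.773 = 196.227 t.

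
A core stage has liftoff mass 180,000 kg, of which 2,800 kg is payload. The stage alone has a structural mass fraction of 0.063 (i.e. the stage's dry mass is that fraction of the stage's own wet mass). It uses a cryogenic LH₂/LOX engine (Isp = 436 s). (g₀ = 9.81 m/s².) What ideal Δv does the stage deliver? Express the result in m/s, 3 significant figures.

Stage wet mass = m₀ − payload = 180,000 − 2,800 = 177,200 kg.
Stage dry mass = ε × stage wet mass = 0.063 × 177,200 = 11,163.6 kg.
Burnout mass m_f = stage dry + payload = 11,163.6 + 2,800 = 13,963.6 kg.
v_e = Isp · g₀ = 436 × 9.81 = 4277.2 m/s.
By the Tsiolkovsky rocket equation, Δv = v_e · ln(180,000/13,963.6) = 4277.2 × ln(12.89) = 4277.2 × 2.5565 ≈ 10935 m/s.

Δv ≈ 10900 m/s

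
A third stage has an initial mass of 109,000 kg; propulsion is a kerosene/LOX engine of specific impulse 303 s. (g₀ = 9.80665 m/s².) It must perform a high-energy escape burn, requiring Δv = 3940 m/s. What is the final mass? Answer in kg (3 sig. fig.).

v_e = Isp · g₀ = 303 × 9.80665 = 2971.4 m/s.
Rocket equation: m₀/m_f = exp(Δv / v_e) = exp(3940 / 2971.4) = exp(1.3260) = 3.7658.
m_f = m₀ / 3.7658 = 109,000 / 3.7658 = 28,944.7 kg.

final mass ≈ 28900 kg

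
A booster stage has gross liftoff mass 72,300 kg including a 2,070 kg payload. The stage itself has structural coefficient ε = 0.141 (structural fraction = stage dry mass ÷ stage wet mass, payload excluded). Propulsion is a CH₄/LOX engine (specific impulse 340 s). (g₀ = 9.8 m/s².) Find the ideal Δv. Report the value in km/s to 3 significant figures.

Stage wet mass = m₀ − payload = 72,300 − 2,070 = 70,230 kg.
Stage dry mass = ε × stage wet mass = 0.141 × 70,230 = 9,902.43 kg.
Burnout mass m_f = stage dry + payload = 9,902.43 + 2,070 = 11,972.43 kg.
v_e = Isp · g₀ = 340 × 9.8 = 3332.0 m/s.
From the ideal rocket equation, Δv = v_e · ln(72,300/11,972.43) = 3332.0 × ln(6.039) = 3332.0 × 1.7982 ≈ 5992 m/s.

Δv ≈ 5.99 km/s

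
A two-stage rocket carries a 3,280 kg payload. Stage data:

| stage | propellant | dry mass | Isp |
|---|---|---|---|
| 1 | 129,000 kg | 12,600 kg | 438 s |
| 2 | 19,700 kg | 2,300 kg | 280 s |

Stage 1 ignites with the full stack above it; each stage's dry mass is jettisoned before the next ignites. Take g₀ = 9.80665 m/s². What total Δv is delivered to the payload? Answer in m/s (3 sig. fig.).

Δv ≈ 10500 m/s

Ignition mass of stage 1 = 129,000+12,600 + 19,700+2,300 + 3,280 = 166,880 kg.
Stage 1: m₀ = 166,880 kg, m_f = 166,880 − 129,000 = 37,880 kg; Δv = 438×9.80665×ln(4.405) = 4295.3×1.4829 ≈ 6369 m/s.
Stage 2: m₀ = 25,280 kg, m_f = 25,280 − 19,700 = 5,580 kg; Δv = 280×9.80665×ln(4.53) = 2745.9×1.5108 ≈ 4149 m/s.
Total Δv = 6369 + 4149 = 10518 m/s.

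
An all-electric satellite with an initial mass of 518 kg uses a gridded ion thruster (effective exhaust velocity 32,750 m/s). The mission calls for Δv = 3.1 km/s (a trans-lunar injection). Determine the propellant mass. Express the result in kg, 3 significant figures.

From the ideal rocket equation, m₀/m_f = exp(Δv / v_e) = exp(3100 / 32750.0) = exp(0.0947) = 1.0993.
m_f = 518 / 1.0993 = 471.209 kg, so propellant = m₀ − m_f = 518 − 471.209 = 46.791 kg.

propellant mass ≈ 46.8 kg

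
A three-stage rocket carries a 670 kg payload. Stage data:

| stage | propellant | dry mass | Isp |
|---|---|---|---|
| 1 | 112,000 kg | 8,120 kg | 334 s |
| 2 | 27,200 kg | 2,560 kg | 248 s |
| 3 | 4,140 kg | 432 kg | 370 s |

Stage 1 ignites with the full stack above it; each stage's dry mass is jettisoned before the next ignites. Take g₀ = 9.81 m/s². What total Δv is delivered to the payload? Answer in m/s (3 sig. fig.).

Ignition mass of stage 1 = 112,000+8,120 + 27,200+2,560 + 4,140+432 + 670 = 155,122 kg.
Stage 1: m₀ = 155,122 kg, m_f = 155,122 − 112,000 = 43,122 kg; Δv = 334×9.81×ln(3.597) = 3276.5×1.2802 ≈ 4195 m/s.
Stage 2: m₀ = 35,002 kg, m_f = 35,002 − 27,200 = 7,802 kg; Δv = 248×9.81×ln(4.486) = 2432.9×1.5010 ≈ 3652 m/s.
Stage 3: m₀ = 5,242 kg, m_f = 5,242 − 4,140 = 1,102 kg; Δv = 370×9.81×ln(4.757) = 3629.7×1.5596 ≈ 5661 m/s.
Total Δv = 4195 + 3652 + 5661 = 13508 m/s.

Δv ≈ 13500 m/s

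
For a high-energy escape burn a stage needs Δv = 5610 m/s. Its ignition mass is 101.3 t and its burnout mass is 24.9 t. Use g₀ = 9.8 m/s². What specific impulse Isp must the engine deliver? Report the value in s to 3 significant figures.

ln(m₀/m_f) = ln(101300/24900) = ln(4.068) = 1.4032.
Rocket equation: v_e = Δv / ln(m₀/m_f) = 5610 / 1.4032 = 3998.0 m/s.
Isp = v_e / g₀ = 3998.0 / 9.8 = 408.0 s.

Isp ≈ 408 s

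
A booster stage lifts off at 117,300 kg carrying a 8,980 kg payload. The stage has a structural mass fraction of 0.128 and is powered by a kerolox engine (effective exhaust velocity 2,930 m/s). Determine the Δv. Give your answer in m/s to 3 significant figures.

Stage wet mass = m₀ − payload = 117,300 − 8,980 = 108,320 kg.
Stage dry mass = ε × stage wet mass = 0.128 × 108,320 = 13,865 kg.
Burnout mass m_f = stage dry + payload = 13,865 + 8,980 = 22,845 kg.
By the Tsiolkovsky rocket equation, Δv = v_e · ln(117,300/22,845) = 2930.0 × ln(5.135) = 2930.0 × 1.6360 ≈ 4793 m/s.

Δv ≈ 4790 m/s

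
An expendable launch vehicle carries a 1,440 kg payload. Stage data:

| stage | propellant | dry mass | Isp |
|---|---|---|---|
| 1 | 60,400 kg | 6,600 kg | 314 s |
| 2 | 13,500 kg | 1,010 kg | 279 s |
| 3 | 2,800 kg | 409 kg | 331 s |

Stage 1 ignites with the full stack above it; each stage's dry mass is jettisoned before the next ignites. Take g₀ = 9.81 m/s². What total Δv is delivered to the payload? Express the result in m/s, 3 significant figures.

Ignition mass of stage 1 = 60,400+6,600 + 13,500+1,010 + 2,800+409 + 1,440 = 86,159 kg.
Stage 1: m₀ = 86,159 kg, m_f = 86,159 − 60,400 = 25,759 kg; Δv = 314×9.81×ln(3.345) = 3080.3×1.2074 ≈ 3719 m/s.
Stage 2: m₀ = 19,159 kg, m_f = 19,159 − 13,500 = 5,659 kg; Δv = 279×9.81×ln(3.386) = 2737.0×1.2195 ≈ 3338 m/s.
Stage 3: m₀ = 4,649 kg, m_f = 4,649 − 2,800 = 1,849 kg; Δv = 331×9.81×ln(2.514) = 3247.1×0.9220 ≈ 2994 m/s.
Total Δv = 3719 + 3338 + 2994 = 10051 m/s.

Δv ≈ 10100 m/s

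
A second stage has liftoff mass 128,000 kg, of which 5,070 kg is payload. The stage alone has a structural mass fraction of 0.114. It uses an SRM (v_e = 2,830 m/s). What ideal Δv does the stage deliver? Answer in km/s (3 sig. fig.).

Stage wet mass = m₀ − payload = 128,000 − 5,070 = 122,930 kg.
Stage dry mass = ε × stage wet mass = 0.114 × 122,930 = 14,014 kg.
Burnout mass m_f = stage dry + payload = 14,014 + 5,070 = 19,084 kg.
Rocket equation: Δv = v_e · ln(128,000/19,084) = 2830.0 × ln(6.707) = 2830.0 × 1.9032 ≈ 5386 m/s.

Δv ≈ 5.39 km/s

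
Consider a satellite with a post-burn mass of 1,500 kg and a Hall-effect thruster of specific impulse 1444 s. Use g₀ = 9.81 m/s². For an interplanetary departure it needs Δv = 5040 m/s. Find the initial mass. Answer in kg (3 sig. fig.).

initial mass ≈ 2140 kg

v_e = Isp · g₀ = 1444 × 9.81 = 14165.6 m/s.
Rocket equation: m₀/m_f = exp(Δv / v_e) = exp(5040 / 14165.6) = exp(0.3558) = 1.4273.
m₀ = m_f × 1.4273 = 1,500 × 1.4273 = 2,140.95 kg.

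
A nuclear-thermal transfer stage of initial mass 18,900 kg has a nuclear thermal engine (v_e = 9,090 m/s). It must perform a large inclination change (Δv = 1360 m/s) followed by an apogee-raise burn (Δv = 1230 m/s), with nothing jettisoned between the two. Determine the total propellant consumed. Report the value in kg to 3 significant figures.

total propellant consumed ≈ 4690 kg

After the first burn: m = 18900 × exp(−1360/9090.0) = 18900 × 0.86104 = 16,273.7 kg.
After the second burn: m = 16,273.7 × exp(−1230/9090.0) = 16,273.7 × 0.87344 = 14,214.1 kg.
Total propellant = m₀ − m_final = 18900 − 14,214.1 = 4,685.9 kg.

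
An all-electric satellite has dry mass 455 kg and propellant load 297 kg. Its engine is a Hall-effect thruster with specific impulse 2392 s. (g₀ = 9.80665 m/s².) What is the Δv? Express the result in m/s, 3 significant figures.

Δv ≈ 11800 m/s

v_e = Isp · g₀ = 2392 × 9.80665 = 23457.5 m/s.
m₀ = m_dry + m_prop = 455 + 297 = 752 kg.
Rocket equation: Δv = v_e · ln(m₀/m_f) = 23457.5 × ln(1.653) = 23457.5 × 0.5024 ≈ 11786.0 m/s.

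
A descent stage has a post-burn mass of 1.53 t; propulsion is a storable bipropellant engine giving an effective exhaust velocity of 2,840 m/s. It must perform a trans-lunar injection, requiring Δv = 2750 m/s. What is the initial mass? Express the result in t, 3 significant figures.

initial mass ≈ 4.03 t

By the Tsiolkovsky rocket equation, m₀/m_f = exp(Δv / v_e) = exp(2750 / 2840.0) = exp(0.9683) = 2.6335.
m₀ = m_f × 2.6335 = 1.53 × 2.6335 = 4.02926 t.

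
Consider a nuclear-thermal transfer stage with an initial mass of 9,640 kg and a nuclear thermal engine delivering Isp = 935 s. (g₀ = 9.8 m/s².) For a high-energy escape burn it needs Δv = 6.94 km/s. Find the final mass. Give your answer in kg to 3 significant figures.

final mass ≈ 4520 kg

v_e = Isp · g₀ = 935 × 9.8 = 9163.0 m/s.
By the Tsiolkovsky rocket equation, m₀/m_f = exp(Δv / v_e) = exp(6940 / 9163.0) = exp(0.7574) = 2.1327.
m_f = m₀ / 2.1327 = 9,640 / 2.1327 = 4,520.09 kg.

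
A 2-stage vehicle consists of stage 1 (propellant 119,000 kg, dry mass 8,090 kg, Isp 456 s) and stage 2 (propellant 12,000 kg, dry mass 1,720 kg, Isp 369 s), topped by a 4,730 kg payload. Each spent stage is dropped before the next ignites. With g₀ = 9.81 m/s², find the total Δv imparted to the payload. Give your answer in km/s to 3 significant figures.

Ignition mass of stage 1 = 119,000+8,090 + 12,000+1,720 + 4,730 = 145,540 kg.
Stage 1: m₀ = 145,540 kg, m_f = 145,540 − 119,000 = 26,540 kg; Δv = 456×9.81×ln(5.484) = 4473.4×1.7018 ≈ 7613 m/s.
Stage 2: m₀ = 18,450 kg, m_f = 18,450 − 12,000 = 6,450 kg; Δv = 369×9.81×ln(2.86) = 3619.9×1.0510 ≈ 3804 m/s.
Total Δv = 7613 + 3804 = 11417 m/s.

Δv ≈ 11.4 km/s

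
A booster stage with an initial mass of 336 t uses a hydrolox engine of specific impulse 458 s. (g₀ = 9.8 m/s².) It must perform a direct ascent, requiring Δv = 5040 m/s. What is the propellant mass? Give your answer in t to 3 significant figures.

v_e = Isp · g₀ = 458 × 9.8 = 4488.4 m/s.
Rocket equation: m₀/m_f = exp(Δv / v_e) = exp(5040 / 4488.4) = exp(1.1229) = 3.0737.
m_f = 336 / 3.0737 = 109.315 t, so propellant = m₀ − m_f = 336 − 109.315 = 226.685 t.

propellant mass ≈ 227 t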